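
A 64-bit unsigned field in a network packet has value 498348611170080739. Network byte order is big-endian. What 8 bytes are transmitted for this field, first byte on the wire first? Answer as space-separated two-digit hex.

06 EA 7D 6B E7 1A 17 E3

498348611170080739 in hexadecimal, padded to 64 bits, is 0x06EA7D6BE71A17E3.
Split into bytes (most-significant first): 06 EA 7D 6B E7 1A 17 E3.
In big-endian order the high byte comes first in memory.
So the memory order matches the most-significant-first order: 06 EA 7D 6B E7 1A 17 E3.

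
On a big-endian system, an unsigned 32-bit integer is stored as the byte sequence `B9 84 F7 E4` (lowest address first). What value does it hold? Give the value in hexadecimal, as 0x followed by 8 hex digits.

Big-endian stores the most-significant byte at the lowest address.
The bytes are already most-significant first: 0xB984F7E4.

0xB984F7E4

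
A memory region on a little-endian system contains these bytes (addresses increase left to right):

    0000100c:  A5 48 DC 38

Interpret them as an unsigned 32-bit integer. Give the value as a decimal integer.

In little-endian order the low byte comes first in memory.
Reassemble most-significant byte first: 38 DC 48 A5 → 0x38DC48A5.
0x38DC48A5 = 953960613.

953960613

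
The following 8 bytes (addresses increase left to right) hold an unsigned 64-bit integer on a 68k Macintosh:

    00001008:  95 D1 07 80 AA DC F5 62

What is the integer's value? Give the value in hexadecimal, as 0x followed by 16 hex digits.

0x95D10780AADCF562

Big-endian stores the most-significant byte at the lowest address.
The bytes are already most-significant first: 0x95D10780AADCF562.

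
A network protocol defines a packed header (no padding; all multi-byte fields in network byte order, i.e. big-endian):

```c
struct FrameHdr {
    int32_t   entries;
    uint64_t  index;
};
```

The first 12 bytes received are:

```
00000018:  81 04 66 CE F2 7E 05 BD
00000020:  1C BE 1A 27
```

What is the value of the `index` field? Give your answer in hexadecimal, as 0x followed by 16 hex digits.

`index` follows `entries` (4 bytes), so it starts at byte offset 4 and occupies 8 bytes.
Bytes at offsets 4..11: F2 7E 05 BD 1C BE 1A 27.
Big-endian: lowest address holds the most-significant byte.
The bytes are already most-significant first: 0xF27E05BD1CBE1A27.

0xF27E05BD1CBE1A27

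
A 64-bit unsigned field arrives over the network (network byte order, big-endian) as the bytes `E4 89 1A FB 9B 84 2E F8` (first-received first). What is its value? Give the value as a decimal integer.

16467723180405174008

Big-endian stores the most-significant byte at the lowest address.
The bytes are already most-significant first: 0xE4891AFB9B842EF8.
0xE4891AFB9B842EF8 = 16467723180405174008.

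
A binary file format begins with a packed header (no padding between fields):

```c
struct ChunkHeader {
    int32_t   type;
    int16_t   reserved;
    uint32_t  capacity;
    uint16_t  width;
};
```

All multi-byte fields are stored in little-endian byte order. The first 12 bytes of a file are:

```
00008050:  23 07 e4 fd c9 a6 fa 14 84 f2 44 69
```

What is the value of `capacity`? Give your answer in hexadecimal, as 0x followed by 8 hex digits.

`capacity` follows `type` (4 B), `reserved` (2 B), so it starts at offset 4 + 2 = 6 and occupies 4 bytes.
Bytes at offsets 6..9: FA 14 84 F2.
Little-endian: lowest address holds the least-significant byte.
Reassemble most-significant byte first: F2 84 14 FA → 0xF28414FA.

0xF28414FA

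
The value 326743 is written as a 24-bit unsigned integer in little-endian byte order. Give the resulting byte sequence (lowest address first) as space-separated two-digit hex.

326743 in hexadecimal, padded to 24 bits, is 0x04FC57.
Split into bytes (most-significant first): 04 FC 57.
Little-endian stores the least-significant byte at the lowest address.
So at ascending addresses the bytes are 57 FC 04.

57 FC 04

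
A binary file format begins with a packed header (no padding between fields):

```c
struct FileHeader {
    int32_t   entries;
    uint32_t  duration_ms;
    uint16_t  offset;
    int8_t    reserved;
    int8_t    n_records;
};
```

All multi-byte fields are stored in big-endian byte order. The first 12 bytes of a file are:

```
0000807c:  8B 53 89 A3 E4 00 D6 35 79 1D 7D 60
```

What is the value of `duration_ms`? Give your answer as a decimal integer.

3825260085

`duration_ms` follows `entries` (4 bytes), so it starts at byte offset 4 and occupies 4 bytes.
Bytes at offsets 4..7: E4 00 D6 35.
Big-endian stores the most-significant byte at the lowest address.
The bytes are already most-significant first: 0xE400D635.
0xE400D635 = 3825260085.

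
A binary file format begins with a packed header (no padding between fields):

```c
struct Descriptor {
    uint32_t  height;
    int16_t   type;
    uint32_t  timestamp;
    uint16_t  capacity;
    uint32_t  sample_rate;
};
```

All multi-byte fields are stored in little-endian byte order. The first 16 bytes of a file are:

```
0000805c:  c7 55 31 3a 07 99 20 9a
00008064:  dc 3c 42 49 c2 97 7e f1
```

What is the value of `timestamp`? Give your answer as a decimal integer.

`timestamp` follows `height` (4 B), `type` (2 B), so it starts at offset 4 + 2 = 6 and occupies 4 bytes.
Bytes at offsets 6..9: 20 9A DC 3C.
Little-endian: lowest address holds the least-significant byte.
Reassemble most-significant byte first: 3C DC 9A 20 → 0x3CDC9A20.
0x3CDC9A20 = 1021090336.

1021090336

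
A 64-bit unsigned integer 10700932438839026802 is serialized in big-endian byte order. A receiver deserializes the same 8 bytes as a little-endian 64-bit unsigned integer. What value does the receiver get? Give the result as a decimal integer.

8242841235322667412

10700932438839026802 in 64-bit hexadecimal is 0x9481595B6E746472.
Stored big-endian, the bytes at ascending addresses are 94 81 59 5B 6E 74 64 72.
Read back as little-endian, the first byte is least significant, giving 0x7264746E5B598194.
0x7264746E5B598194 = 8242841235322667412.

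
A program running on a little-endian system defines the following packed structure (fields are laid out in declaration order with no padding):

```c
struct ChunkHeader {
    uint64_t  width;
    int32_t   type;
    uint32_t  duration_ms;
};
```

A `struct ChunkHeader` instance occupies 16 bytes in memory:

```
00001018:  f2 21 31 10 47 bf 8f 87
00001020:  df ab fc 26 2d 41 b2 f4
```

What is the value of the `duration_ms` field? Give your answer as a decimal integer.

4105322797

`duration_ms` follows `width` (8 B), `type` (4 B), so it starts at offset 8 + 4 = 12 and occupies 4 bytes.
Bytes at offsets 12..15: 2D 41 B2 F4.
Little-endian: lowest address holds the least-significant byte.
Reassemble most-significant byte first: F4 B2 41 2D → 0xF4B2412D.
0xF4B2412D = 4105322797.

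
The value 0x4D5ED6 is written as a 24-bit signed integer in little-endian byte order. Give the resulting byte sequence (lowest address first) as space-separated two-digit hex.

Split into bytes (most-significant first): 4D 5E D6.
In little-endian order the low byte comes first in memory.
So at ascending addresses the bytes are D6 5E 4D.

D6 5E 4D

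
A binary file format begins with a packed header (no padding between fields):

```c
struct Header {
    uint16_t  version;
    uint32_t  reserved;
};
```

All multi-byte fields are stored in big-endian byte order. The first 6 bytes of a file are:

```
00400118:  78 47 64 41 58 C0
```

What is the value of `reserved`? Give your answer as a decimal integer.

`reserved` follows `version` (2 bytes), so it starts at byte offset 2 and occupies 4 bytes.
Bytes at offsets 2..5: 64 41 58 C0.
In big-endian order the high byte comes first in memory.
The bytes are already most-significant first: 0x644158C0.
0x644158C0 = 1682004160.

1682004160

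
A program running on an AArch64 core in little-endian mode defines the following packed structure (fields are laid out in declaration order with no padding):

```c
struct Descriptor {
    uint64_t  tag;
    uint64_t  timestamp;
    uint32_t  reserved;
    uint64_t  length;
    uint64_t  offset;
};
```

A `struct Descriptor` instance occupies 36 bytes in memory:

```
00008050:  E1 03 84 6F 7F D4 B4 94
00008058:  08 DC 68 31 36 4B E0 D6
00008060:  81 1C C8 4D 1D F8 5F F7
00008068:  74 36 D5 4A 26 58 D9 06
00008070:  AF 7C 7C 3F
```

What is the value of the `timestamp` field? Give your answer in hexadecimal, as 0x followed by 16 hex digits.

0xD6E04B363168DC08

`timestamp` follows `tag` (8 bytes), so it starts at byte offset 8 and occupies 8 bytes.
Bytes at offsets 8..15: 08 DC 68 31 36 4B E0 D6.
Little-endian: lowest address holds the least-significant byte.
Reassemble most-significant byte first: D6 E0 4B 36 31 68 DC 08 → 0xD6E04B363168DC08.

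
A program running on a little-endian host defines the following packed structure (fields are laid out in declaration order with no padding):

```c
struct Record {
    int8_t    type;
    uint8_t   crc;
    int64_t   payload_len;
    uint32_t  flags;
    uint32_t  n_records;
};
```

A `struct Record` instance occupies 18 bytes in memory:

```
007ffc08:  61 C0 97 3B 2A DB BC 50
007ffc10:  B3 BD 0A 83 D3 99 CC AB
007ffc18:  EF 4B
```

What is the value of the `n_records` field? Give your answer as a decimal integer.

`n_records` follows `type` (1 B), `crc` (1 B), `payload_len` (8 B), `flags` (4 B), so it starts at offset 1 + 1 + 8 + 4 = 14 and occupies 4 bytes.
Bytes at offsets 14..17: CC AB EF 4B.
In little-endian order the low byte comes first in memory.
Reassemble most-significant byte first: 4B EF AB CC → 0x4BEFABCC.
0x4BEFABCC = 1273998284.

1273998284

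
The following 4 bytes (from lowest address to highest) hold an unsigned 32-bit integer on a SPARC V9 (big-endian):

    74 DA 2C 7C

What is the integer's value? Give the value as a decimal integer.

Big-endian: lowest address holds the most-significant byte.
The bytes are already most-significant first: 0x74DA2C7C.
0x74DA2C7C = 1960455292.

1960455292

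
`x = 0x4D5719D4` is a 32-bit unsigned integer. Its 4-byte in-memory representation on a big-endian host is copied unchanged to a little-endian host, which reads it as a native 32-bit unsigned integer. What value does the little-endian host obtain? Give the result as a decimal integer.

Stored big-endian, the bytes at ascending addresses are 4D 57 19 D4.
Read back as little-endian, the first byte is least significant, giving 0xD419574D.
0xD419574D = 3558430541.

3558430541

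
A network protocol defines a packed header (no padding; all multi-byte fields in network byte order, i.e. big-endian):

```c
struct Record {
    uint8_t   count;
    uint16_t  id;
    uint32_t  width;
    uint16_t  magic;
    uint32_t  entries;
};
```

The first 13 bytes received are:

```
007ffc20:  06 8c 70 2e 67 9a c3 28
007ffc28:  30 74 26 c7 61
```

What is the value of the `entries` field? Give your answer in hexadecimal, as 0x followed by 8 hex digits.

0x7426C761

`entries` follows `count` (1 B), `id` (2 B), `width` (4 B), `magic` (2 B), so it starts at offset 1 + 2 + 4 + 2 = 9 and occupies 4 bytes.
Bytes at offsets 9..12: 74 26 C7 61.
Big-endian stores the most-significant byte at the lowest address.
The bytes are already most-significant first: 0x7426C761.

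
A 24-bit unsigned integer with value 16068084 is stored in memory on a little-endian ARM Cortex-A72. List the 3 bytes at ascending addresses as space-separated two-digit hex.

F4 2D F5

16068084 in hexadecimal, padded to 24 bits, is 0xF52DF4.
Split into bytes (most-significant first): F5 2D F4.
Little-endian: lowest address holds the least-significant byte.
So at ascending addresses the bytes are F4 2D F5.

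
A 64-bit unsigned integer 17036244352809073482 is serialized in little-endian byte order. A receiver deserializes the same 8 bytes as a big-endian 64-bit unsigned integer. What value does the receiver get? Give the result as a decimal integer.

5367147383906200812

17036244352809073482 in 64-bit hexadecimal is 0xEC6CE5FA1BF07B4A.
Stored little-endian, the bytes at ascending addresses are 4A 7B F0 1B FA E5 6C EC.
Read back as big-endian, the last byte is least significant, giving 0x4A7BF01BFAE56CEC.
0x4A7BF01BFAE56CEC = 5367147383906200812.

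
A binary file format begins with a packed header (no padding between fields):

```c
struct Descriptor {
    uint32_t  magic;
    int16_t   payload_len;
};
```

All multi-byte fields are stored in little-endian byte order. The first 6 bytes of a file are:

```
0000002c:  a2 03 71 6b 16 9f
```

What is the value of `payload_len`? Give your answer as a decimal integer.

-24810

`payload_len` follows `magic` (4 bytes), so it starts at byte offset 4 and occupies 2 bytes.
Bytes at offsets 4..5: 16 9F.
In little-endian order the low byte comes first in memory.
Reassemble most-significant byte first: 9F 16 → 0x9F16.
Top bit is set, so as a signed 16-bit value this is 0x9F16 − 2^16 = -24810.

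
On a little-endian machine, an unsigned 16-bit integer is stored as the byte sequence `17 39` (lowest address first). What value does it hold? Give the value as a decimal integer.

Little-endian: lowest address holds the least-significant byte.
Reassemble most-significant byte first: 39 17 → 0x3917.
0x3917 = 14615.

14615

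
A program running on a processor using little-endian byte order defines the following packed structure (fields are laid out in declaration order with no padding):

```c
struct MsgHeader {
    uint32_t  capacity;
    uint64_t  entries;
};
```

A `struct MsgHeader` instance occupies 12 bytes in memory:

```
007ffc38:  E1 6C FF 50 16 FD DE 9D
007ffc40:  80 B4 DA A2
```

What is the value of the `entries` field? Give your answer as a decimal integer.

11734890243564698902

`entries` follows `capacity` (4 bytes), so it starts at byte offset 4 and occupies 8 bytes.
Bytes at offsets 4..11: 16 FD DE 9D 80 B4 DA A2.
Little-endian stores the least-significant byte at the lowest address.
Reassemble most-significant byte first: A2 DA B4 80 9D DE FD 16 → 0xA2DAB4809DDEFD16.
0xA2DAB4809DDEFD16 = 11734890243564698902.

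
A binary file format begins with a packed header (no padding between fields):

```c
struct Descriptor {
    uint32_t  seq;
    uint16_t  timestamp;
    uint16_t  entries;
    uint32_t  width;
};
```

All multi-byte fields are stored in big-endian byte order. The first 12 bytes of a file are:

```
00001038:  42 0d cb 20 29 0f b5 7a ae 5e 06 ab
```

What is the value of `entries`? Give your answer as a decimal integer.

`entries` follows `seq` (4 B), `timestamp` (2 B), so it starts at offset 4 + 2 = 6 and occupies 2 bytes.
Bytes at offsets 6..7: B5 7A.
Big-endian: lowest address holds the most-significant byte.
The bytes are already most-significant first: 0xB57A.
0xB57A = 46458.

46458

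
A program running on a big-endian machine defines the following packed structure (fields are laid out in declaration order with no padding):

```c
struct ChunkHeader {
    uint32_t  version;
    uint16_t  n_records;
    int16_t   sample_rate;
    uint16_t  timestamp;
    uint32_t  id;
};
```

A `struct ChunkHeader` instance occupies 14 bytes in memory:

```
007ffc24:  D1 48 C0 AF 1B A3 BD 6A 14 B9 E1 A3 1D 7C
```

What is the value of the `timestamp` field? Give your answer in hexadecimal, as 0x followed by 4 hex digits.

0x14B9

`timestamp` follows `version` (4 B), `n_records` (2 B), `sample_rate` (2 B), so it starts at offset 4 + 2 + 2 = 8 and occupies 2 bytes.
Bytes at offsets 8..9: 14 B9.
Big-endian stores the most-significant byte at the lowest address.
The bytes are already most-significant first: 0x14B9.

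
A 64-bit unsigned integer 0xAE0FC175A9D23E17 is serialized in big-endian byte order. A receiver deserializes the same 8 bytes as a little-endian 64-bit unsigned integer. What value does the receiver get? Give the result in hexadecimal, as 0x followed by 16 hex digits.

Stored big-endian, the bytes at ascending addresses are AE 0F C1 75 A9 D2 3E 17.
Read back as little-endian, the first byte is least significant, giving 0x173ED2A975C10FAE.

0x173ED2A975C10FAE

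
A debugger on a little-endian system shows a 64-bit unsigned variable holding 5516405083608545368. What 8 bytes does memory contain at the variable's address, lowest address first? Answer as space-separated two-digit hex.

5516405083608545368 in hexadecimal, padded to 64 bits, is 0x4C8E353245A57858.
Split into bytes (most-significant first): 4C 8E 35 32 45 A5 78 58.
In little-endian order the low byte comes first in memory.
So at ascending addresses the bytes are 58 78 A5 45 32 35 8E 4C.

58 78 A5 45 32 35 8E 4C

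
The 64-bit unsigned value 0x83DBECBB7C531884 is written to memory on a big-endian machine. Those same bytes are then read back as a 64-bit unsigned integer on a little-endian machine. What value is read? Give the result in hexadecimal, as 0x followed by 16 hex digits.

Stored big-endian, the bytes at ascending addresses are 83 DB EC BB 7C 53 18 84.
Read back as little-endian, the first byte is least significant, giving 0x8418537CBBECDB83.

0x8418537CBBECDB83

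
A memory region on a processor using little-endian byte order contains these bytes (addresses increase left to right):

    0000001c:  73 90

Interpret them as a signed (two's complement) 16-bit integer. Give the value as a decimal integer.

Little-endian: lowest address holds the least-significant byte.
Reassemble most-significant byte first: 90 73 → 0x9073.
Top bit is set, so as a signed 16-bit value this is 0x9073 − 2^16 = -28557.

-28557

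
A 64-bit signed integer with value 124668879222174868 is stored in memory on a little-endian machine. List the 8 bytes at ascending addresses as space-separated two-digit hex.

94 74 95 64 AF E9 BA 01

124668879222174868 in hexadecimal, padded to 64 bits, is 0x01BAE9AF64957494.
Split into bytes (most-significant first): 01 BA E9 AF 64 95 74 94.
Little-endian: lowest address holds the least-significant byte.
So at ascending addresses the bytes are 94 74 95 64 AF E9 BA 01.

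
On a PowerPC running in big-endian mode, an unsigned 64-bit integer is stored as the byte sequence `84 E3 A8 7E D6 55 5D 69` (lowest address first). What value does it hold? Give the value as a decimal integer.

Big-endian: lowest address holds the most-significant byte.
The bytes are already most-significant first: 0x84E3A87ED6555D69.
0x84E3A87ED6555D69 = 9575682495435070825.

9575682495435070825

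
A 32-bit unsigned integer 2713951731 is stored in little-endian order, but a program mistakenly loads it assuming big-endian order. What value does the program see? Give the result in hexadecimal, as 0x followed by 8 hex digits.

2713951731 in 32-bit hexadecimal is 0xA1C39DF3.
Stored little-endian, the bytes at ascending addresses are F3 9D C3 A1.
Read back as big-endian, the last byte is least significant, giving 0xF39DC3A1.

0xF39DC3A1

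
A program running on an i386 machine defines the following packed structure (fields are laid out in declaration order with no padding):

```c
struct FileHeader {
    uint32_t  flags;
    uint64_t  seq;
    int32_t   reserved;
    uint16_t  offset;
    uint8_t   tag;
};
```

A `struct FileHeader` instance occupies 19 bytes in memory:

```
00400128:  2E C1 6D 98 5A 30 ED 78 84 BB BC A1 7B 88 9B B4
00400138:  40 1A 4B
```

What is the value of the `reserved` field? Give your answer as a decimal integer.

-1264875397

`reserved` follows `flags` (4 B), `seq` (8 B), so it starts at offset 4 + 8 = 12 and occupies 4 bytes.
Bytes at offsets 12..15: 7B 88 9B B4.
Little-endian stores the least-significant byte at the lowest address.
Reassemble most-significant byte first: B4 9B 88 7B → 0xB49B887B.
Top bit is set, so as a signed 32-bit value this is 0xB49B887B − 2^32 = -1264875397.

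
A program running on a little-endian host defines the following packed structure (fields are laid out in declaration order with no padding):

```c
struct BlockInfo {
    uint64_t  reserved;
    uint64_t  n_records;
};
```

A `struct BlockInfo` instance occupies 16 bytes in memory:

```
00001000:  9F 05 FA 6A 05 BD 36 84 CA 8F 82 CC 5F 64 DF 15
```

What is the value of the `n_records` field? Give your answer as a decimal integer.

`n_records` follows `reserved` (8 bytes), so it starts at byte offset 8 and occupies 8 bytes.
Bytes at offsets 8..15: CA 8F 82 CC 5F 64 DF 15.
In little-endian order the low byte comes first in memory.
Reassemble most-significant byte first: 15 DF 64 5F CC 82 8F CA → 0x15DF645FCC828FCA.
0x15DF645FCC828FCA = 1576088757218742218.

1576088757218742218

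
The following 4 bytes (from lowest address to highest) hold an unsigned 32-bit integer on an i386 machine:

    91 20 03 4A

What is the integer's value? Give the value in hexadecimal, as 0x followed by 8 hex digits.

0x4A032091

Little-endian stores the least-significant byte at the lowest address.
Reassemble most-significant byte first: 4A 03 20 91 → 0x4A032091.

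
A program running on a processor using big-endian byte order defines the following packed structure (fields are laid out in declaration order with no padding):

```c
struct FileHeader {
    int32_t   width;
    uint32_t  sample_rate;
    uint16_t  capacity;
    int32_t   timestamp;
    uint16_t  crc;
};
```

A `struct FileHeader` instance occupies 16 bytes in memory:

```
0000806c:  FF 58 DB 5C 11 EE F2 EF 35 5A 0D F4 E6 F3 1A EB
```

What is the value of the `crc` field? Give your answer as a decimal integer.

6891

`crc` follows `width` (4 B), `sample_rate` (4 B), `capacity` (2 B), `timestamp` (4 B), so it starts at offset 4 + 4 + 2 + 4 = 14 and occupies 2 bytes.
Bytes at offsets 14..15: 1A EB.
Big-endian stores the most-significant byte at the lowest address.
The bytes are already most-significant first: 0x1AEB.
0x1AEB = 6891.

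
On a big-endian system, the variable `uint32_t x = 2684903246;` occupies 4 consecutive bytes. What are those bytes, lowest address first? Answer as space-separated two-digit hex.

2684903246 in hexadecimal, padded to 32 bits, is 0xA0085F4E.
Split into bytes (most-significant first): A0 08 5F 4E.
In big-endian order the high byte comes first in memory.
So the memory order matches the most-significant-first order: A0 08 5F 4E.

A0 08 5F 4E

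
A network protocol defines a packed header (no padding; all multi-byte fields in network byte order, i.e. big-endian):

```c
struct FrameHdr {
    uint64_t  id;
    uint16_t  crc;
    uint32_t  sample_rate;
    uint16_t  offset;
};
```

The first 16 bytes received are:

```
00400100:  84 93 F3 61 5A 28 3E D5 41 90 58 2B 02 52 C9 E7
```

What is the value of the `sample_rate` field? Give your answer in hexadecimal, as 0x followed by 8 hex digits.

`sample_rate` follows `id` (8 B), `crc` (2 B), so it starts at offset 8 + 2 = 10 and occupies 4 bytes.
Bytes at offsets 10..13: 58 2B 02 52.
Big-endian: lowest address holds the most-significant byte.
The bytes are already most-significant first: 0x582B0252.

0x582B0252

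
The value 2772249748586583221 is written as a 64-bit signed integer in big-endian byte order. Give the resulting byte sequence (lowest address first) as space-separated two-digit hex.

26 79 02 75 55 2B 54 B5

2772249748586583221 in hexadecimal, padded to 64 bits, is 0x26790275552B54B5.
Split into bytes (most-significant first): 26 79 02 75 55 2B 54 B5.
Big-endian: lowest address holds the most-significant byte.
So the memory order matches the most-significant-first order: 26 79 02 75 55 2B 54 B5.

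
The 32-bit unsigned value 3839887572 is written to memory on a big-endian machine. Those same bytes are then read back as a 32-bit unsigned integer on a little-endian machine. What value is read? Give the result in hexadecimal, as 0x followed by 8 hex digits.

3839887572 in 32-bit hexadecimal is 0xE4E008D4.
Stored big-endian, the bytes at ascending addresses are E4 E0 08 D4.
Read back as little-endian, the first byte is least significant, giving 0xD408E0E4.

0xD408E0E4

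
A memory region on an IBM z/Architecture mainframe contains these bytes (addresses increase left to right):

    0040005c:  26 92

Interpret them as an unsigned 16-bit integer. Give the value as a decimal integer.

Big-endian stores the most-significant byte at the lowest address.
The bytes are already most-significant first: 0x2692.
0x2692 = 9874.

9874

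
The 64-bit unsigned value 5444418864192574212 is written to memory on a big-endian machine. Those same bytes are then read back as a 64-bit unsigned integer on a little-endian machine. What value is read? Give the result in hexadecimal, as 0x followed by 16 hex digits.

0x0453A2781C768E4B

5444418864192574212 in 64-bit hexadecimal is 0x4B8E761C78A25304.
Stored big-endian, the bytes at ascending addresses are 4B 8E 76 1C 78 A2 53 04.
Read back as little-endian, the first byte is least significant, giving 0x0453A2781C768E4B.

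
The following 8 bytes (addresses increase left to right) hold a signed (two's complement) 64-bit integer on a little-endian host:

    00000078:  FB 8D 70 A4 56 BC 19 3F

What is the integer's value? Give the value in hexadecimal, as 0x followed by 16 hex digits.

0x3F19BC56A4708DFB

Little-endian stores the least-significant byte at the lowest address.
Reassemble most-significant byte first: 3F 19 BC 56 A4 70 8D FB → 0x3F19BC56A4708DFB.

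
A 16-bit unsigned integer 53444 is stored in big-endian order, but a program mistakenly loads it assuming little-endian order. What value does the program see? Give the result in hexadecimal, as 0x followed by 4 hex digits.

53444 in 16-bit hexadecimal is 0xD0C4.
Stored big-endian, the bytes at ascending addresses are D0 C4.
Read back as little-endian, the first byte is least significant, giving 0xC4D0.

0xC4D0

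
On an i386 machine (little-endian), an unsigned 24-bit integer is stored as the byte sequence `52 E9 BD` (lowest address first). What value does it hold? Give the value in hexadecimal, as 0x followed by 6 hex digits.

Little-endian: lowest address holds the least-significant byte.
Reassemble most-significant byte first: BD E9 52 → 0xBDE952.

0xBDE952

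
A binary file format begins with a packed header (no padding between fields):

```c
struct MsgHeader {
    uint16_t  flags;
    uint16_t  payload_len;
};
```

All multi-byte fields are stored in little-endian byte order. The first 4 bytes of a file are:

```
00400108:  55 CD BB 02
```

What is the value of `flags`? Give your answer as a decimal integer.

52565

`flags` is the first field, at byte offset 0, occupying 2 bytes.
Bytes at offsets 0..1: 55 CD.
In little-endian order the low byte comes first in memory.
Reassemble most-significant byte first: CD 55 → 0xCD55.
0xCD55 = 52565.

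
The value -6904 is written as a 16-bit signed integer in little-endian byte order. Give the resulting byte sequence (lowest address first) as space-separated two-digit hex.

08 E5

Two's complement of -6904 in 16 bits: 6904 = 0x1AF8; invert → 0xE507; add 1 → 0xE508.
Split into bytes (most-significant first): E5 08.
Little-endian: lowest address holds the least-significant byte.
So at ascending addresses the bytes are 08 E5.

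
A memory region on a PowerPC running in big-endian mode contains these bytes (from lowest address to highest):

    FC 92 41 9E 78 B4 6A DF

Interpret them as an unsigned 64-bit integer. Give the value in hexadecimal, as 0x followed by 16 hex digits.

In big-endian order the high byte comes first in memory.
The bytes are already most-significant first: 0xFC92419E78B46ADF.

0xFC92419E78B46ADF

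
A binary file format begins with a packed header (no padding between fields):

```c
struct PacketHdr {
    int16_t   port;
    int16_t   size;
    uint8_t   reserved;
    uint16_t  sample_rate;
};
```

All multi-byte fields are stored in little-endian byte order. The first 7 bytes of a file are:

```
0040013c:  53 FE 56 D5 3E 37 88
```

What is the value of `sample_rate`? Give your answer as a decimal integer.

`sample_rate` follows `port` (2 B), `size` (2 B), `reserved` (1 B), so it starts at offset 2 + 2 + 1 = 5 and occupies 2 bytes.
Bytes at offsets 5..6: 37 88.
Little-endian: lowest address holds the least-significant byte.
Reassemble most-significant byte first: 88 37 → 0x8837.
0x8837 = 34871.

34871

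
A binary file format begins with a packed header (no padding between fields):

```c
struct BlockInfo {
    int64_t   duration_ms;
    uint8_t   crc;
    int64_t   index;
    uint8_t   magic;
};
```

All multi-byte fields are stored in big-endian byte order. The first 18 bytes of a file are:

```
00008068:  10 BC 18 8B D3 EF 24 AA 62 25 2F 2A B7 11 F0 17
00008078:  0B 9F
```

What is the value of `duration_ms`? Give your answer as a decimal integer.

`duration_ms` is the first field, at byte offset 0, occupying 8 bytes.
Bytes at offsets 0..7: 10 BC 18 8B D3 EF 24 AA.
Big-endian: lowest address holds the most-significant byte.
The bytes are already most-significant first: 0x10BC188BD3EF24AA.
0x10BC188BD3EF24AA = 1205865789063636138.

1205865789063636138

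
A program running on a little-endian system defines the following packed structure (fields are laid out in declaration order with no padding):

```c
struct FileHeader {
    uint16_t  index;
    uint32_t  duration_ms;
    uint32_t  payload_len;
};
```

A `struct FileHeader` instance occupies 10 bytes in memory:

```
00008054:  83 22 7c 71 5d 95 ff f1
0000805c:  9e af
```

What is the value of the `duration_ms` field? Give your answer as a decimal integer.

`duration_ms` follows `index` (2 bytes), so it starts at byte offset 2 and occupies 4 bytes.
Bytes at offsets 2..5: 7C 71 5D 95.
Little-endian: lowest address holds the least-significant byte.
Reassemble most-significant byte first: 95 5D 71 7C → 0x955D717C.
0x955D717C = 2505929084.

2505929084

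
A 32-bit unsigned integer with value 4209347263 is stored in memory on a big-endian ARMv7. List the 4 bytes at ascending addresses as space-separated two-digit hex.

4209347263 in hexadecimal, padded to 32 bits, is 0xFAE58ABF.
Split into bytes (most-significant first): FA E5 8A BF.
In big-endian order the high byte comes first in memory.
So the memory order matches the most-significant-first order: FA E5 8A BF.

FA E5 8A BF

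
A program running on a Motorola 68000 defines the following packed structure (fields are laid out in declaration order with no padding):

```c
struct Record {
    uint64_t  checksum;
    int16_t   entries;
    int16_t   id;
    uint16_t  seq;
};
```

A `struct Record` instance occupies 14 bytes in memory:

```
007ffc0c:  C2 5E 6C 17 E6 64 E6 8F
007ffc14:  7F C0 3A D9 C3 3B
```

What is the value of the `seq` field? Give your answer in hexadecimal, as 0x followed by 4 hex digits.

0xC33B

`seq` follows `checksum` (8 B), `entries` (2 B), `id` (2 B), so it starts at offset 8 + 2 + 2 = 12 and occupies 2 bytes.
Bytes at offsets 12..13: C3 3B.
Big-endian stores the most-significant byte at the lowest address.
The bytes are already most-significant first: 0xC33B.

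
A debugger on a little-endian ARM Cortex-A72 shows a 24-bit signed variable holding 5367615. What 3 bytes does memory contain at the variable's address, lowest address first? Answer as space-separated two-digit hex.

3F E7 51

5367615 in hexadecimal, padded to 24 bits, is 0x51E73F.
Split into bytes (most-significant first): 51 E7 3F.
Little-endian stores the least-significant byte at the lowest address.
So at ascending addresses the bytes are 3F E7 51.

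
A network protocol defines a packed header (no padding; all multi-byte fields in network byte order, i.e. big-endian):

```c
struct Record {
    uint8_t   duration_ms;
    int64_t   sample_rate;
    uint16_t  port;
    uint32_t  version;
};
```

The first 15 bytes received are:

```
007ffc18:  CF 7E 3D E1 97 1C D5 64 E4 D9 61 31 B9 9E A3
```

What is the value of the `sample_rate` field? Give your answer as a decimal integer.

9096674861498328292

`sample_rate` follows `duration_ms` (1 byte), so it starts at byte offset 1 and occupies 8 bytes.
Bytes at offsets 1..8: 7E 3D E1 97 1C D5 64 E4.
In big-endian order the high byte comes first in memory.
The bytes are already most-significant first: 0x7E3DE1971CD564E4.
0x7E3DE1971CD564E4 = 9096674861498328292.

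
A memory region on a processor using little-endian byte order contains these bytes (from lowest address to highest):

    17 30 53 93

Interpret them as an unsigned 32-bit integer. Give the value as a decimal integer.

Little-endian: lowest address holds the least-significant byte.
Reassemble most-significant byte first: 93 53 30 17 → 0x93533017.
0x93533017 = 2471702551.

2471702551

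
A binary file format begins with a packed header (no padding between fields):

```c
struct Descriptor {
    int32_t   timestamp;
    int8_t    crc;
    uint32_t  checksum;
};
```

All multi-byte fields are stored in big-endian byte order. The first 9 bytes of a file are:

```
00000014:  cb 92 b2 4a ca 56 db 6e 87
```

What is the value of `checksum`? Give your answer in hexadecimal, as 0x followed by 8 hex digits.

`checksum` follows `timestamp` (4 B), `crc` (1 B), so it starts at offset 4 + 1 = 5 and occupies 4 bytes.
Bytes at offsets 5..8: 56 DB 6E 87.
In big-endian order the high byte comes first in memory.
The bytes are already most-significant first: 0x56DB6E87.

0x56DB6E87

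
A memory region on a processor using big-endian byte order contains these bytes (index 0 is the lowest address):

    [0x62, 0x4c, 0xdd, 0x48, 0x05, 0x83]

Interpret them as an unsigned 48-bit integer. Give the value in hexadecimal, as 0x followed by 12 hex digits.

In big-endian order the high byte comes first in memory.
The bytes are already most-significant first: 0x624CDD480583.

0x624CDD480583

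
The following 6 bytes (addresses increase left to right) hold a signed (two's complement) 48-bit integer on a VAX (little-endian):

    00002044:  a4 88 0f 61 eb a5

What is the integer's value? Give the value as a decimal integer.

-99044612405084

Little-endian stores the least-significant byte at the lowest address.
Reassemble most-significant byte first: A5 EB 61 0F 88 A4 → 0xA5EB610F88A4.
Top bit is set, so as a signed 48-bit value this is 0xA5EB610F88A4 − 2^48 = -99044612405084.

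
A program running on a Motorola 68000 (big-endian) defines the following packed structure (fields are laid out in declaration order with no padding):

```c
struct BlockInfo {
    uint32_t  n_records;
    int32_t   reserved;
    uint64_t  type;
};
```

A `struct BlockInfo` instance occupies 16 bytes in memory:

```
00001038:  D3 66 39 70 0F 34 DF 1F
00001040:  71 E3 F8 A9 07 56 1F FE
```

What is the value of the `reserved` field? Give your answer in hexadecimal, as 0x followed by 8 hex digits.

0x0F34DF1F

`reserved` follows `n_records` (4 bytes), so it starts at byte offset 4 and occupies 4 bytes.
Bytes at offsets 4..7: 0F 34 DF 1F.
In big-endian order the high byte comes first in memory.
The bytes are already most-significant first: 0x0F34DF1F.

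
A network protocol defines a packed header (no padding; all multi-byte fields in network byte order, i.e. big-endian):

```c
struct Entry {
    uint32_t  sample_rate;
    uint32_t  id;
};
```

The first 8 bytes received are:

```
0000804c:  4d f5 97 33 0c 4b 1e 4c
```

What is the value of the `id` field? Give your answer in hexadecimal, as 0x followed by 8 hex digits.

`id` follows `sample_rate` (4 bytes), so it starts at byte offset 4 and occupies 4 bytes.
Bytes at offsets 4..7: 0C 4B 1E 4C.
Big-endian stores the most-significant byte at the lowest address.
The bytes are already most-significant first: 0x0C4B1E4C.

0x0C4B1E4C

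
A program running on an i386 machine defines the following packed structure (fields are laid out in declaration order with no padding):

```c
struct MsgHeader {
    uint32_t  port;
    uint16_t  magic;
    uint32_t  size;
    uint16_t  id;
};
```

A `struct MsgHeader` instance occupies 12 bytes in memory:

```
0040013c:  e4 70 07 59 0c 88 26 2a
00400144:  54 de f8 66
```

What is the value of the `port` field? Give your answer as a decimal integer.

1493659876

`port` is the first field, at byte offset 0, occupying 4 bytes.
Bytes at offsets 0..3: E4 70 07 59.
Little-endian stores the least-significant byte at the lowest address.
Reassemble most-significant byte first: 59 07 70 E4 → 0x590770E4.
0x590770E4 = 1493659876.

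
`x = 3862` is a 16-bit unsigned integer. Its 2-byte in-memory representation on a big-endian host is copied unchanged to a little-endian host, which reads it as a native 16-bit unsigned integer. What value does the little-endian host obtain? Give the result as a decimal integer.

3862 in 16-bit hexadecimal is 0x0F16.
Stored big-endian, the bytes at ascending addresses are 0F 16.
Read back as little-endian, the first byte is least significant, giving 0x160F.
0x160F = 5647.

5647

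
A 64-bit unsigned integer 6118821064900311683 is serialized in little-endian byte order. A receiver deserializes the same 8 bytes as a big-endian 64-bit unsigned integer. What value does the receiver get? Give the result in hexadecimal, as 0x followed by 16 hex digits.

6118821064900311683 in 64-bit hexadecimal is 0x54EA6B56F18F7A83.
Stored little-endian, the bytes at ascending addresses are 83 7A 8F F1 56 6B EA 54.
Read back as big-endian, the last byte is least significant, giving 0x837A8FF1566BEA54.

0x837A8FF1566BEA54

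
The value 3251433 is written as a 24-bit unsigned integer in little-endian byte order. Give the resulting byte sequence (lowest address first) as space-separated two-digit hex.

E9 9C 31

3251433 in hexadecimal, padded to 24 bits, is 0x319CE9.
Split into bytes (most-significant first): 31 9C E9.
In little-endian order the low byte comes first in memory.
So at ascending addresses the bytes are E9 9C 31.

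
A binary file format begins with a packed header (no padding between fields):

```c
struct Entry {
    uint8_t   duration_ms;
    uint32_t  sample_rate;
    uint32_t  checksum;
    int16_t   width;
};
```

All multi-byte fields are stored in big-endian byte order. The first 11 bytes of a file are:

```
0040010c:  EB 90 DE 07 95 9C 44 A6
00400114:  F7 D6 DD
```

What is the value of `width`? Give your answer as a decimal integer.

`width` follows `duration_ms` (1 B), `sample_rate` (4 B), `checksum` (4 B), so it starts at offset 1 + 4 + 4 = 9 and occupies 2 bytes.
Bytes at offsets 9..10: D6 DD.
Big-endian stores the most-significant byte at the lowest address.
The bytes are already most-significant first: 0xD6DD.
Top bit is set, so as a signed 16-bit value this is 0xD6DD − 2^16 = -10531.

-10531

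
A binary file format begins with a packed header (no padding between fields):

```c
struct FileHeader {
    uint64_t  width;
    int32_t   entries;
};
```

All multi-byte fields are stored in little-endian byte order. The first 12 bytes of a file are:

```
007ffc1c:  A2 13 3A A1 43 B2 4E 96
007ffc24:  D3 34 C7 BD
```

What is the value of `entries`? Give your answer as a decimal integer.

-1111018285

`entries` follows `width` (8 bytes), so it starts at byte offset 8 and occupies 4 bytes.
Bytes at offsets 8..11: D3 34 C7 BD.
Little-endian stores the least-significant byte at the lowest address.
Reassemble most-significant byte first: BD C7 34 D3 → 0xBDC734D3.
Top bit is set, so as a signed 32-bit value this is 0xBDC734D3 − 2^32 = -1111018285.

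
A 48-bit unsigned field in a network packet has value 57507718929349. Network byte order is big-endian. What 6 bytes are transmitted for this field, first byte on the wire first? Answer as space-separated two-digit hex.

57507718929349 in hexadecimal, padded to 48 bits, is 0x344D8F289BC5.
Split into bytes (most-significant first): 34 4D 8F 28 9B C5.
In big-endian order the high byte comes first in memory.
So the memory order matches the most-significant-first order: 34 4D 8F 28 9B C5.

34 4D 8F 28 9B C5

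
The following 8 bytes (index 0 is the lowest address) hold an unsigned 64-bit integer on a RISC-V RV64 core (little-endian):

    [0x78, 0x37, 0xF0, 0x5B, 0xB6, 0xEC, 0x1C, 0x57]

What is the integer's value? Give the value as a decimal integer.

6277152248618301304

Little-endian: lowest address holds the least-significant byte.
Reassemble most-significant byte first: 57 1C EC B6 5B F0 37 78 → 0x571CECB65BF03778.
0x571CECB65BF03778 = 6277152248618301304.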